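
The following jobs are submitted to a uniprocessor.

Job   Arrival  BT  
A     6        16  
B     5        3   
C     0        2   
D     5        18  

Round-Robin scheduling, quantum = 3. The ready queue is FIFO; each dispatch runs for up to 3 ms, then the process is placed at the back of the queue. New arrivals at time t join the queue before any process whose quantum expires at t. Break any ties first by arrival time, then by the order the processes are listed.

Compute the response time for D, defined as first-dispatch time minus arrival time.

3

Gantt: | C 0-2 | idle 2-5 | B 5-8 | D 8-11 | A 11-14 | D 14-17 | A 17-20 | D 20-23 | A 23-26 | D 26-29 | A 29-32 | D 32-35 | A 35-38 | D 38-41 | A 41-42 |
Completion: A=42  B=8  C=2  D=41
Turnaround (C−A): A=36  B=3  C=2  D=36
Response(D) = first start − arrival = 8 − 5 = 3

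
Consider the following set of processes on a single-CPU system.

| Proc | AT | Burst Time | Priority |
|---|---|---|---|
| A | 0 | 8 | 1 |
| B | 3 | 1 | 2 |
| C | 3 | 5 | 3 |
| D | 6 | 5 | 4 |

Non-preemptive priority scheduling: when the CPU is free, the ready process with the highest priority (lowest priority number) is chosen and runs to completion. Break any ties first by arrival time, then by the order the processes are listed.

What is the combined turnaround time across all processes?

38

Gantt: | A 0-8 | B 8-9 | C 9-14 | D 14-19 |
Completion: A=8  B=9  C=14  D=19
Turnaround (C−A): A=8  B=6  C=11  D=13
Turnaround = completion − arrival: A=8, B=6, C=11, D=13
Total turnaround = 8 + 6 + 11 + 13 = 38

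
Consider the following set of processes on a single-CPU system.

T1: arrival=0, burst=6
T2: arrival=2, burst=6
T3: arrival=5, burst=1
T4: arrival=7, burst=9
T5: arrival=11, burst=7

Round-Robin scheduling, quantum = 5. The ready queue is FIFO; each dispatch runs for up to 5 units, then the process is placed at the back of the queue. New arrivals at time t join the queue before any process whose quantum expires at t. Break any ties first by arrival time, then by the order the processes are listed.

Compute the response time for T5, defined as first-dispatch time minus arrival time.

7

Timeline: | T1 0-5 | T2 5-10 | T3 10-11 | T1 11-12 | T4 12-17 | T2 17-18 | T5 18-23 | T4 23-27 | T5 27-29 |
Completion: T1=12  T2=18  T3=11  T4=27  T5=29
Turnaround (C−A): T1=12  T2=16  T3=6  T4=20  T5=18
Response(T5) = first start − arrival = 18 − 11 = 7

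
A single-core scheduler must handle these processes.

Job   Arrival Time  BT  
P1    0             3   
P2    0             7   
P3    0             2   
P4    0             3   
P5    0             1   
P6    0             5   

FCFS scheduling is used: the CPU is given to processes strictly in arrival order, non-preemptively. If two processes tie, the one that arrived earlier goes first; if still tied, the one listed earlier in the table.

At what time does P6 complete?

21

Timeline: | P1 0-3 | P2 3-10 | P3 10-12 | P4 12-15 | P5 15-16 | P6 16-21 |
Completion: P1=3  P2=10  P3=12  P4=15  P5=16  P6=21
Turnaround (C−A): P1=3  P2=10  P3=12  P4=15  P5=16  P6=21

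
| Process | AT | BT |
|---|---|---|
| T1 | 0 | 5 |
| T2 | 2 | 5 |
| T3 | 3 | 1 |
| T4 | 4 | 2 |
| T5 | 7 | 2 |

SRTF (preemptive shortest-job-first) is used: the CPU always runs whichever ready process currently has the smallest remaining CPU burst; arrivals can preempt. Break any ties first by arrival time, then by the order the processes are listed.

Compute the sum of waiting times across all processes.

Timeline: | T1 0-3 | T3 3-4 | T1 4-6 | T4 6-8 | T5 8-10 | T2 10-15 |
Completion: T1=6  T2=15  T3=4  T4=8  T5=10
Turnaround (C−A): T1=6  T2=13  T3=1  T4=4  T5=3
Waiting = turnaround − burst: T1=1, T2=8, T3=0, T4=2, T5=1
Total waiting = 1 + 8 + 0 + 2 + 1 = 12

12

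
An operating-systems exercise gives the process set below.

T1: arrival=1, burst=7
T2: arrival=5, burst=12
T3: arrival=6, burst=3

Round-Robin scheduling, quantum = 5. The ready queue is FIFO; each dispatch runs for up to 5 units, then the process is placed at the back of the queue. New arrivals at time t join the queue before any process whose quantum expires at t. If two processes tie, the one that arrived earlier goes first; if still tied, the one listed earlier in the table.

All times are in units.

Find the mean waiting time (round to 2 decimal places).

6.33

Gantt: | idle 0-1 | T1 1-6 | T2 6-11 | T3 11-14 | T1 14-16 | T2 16-23 |
Completion: T1=16  T2=23  T3=14
Turnaround (C−A): T1=15  T2=18  T3=8
Waiting times: T1=8, T2=6, T3=5
Average waiting = (8+6+5) / 3 = 19/3 = 6.33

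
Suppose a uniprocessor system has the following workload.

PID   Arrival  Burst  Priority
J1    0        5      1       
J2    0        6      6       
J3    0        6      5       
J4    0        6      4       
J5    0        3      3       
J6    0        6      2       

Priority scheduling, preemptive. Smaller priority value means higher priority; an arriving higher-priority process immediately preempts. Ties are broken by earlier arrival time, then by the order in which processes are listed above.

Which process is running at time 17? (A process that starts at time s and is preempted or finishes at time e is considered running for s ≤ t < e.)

J4

Timeline: | J1 0-5 | J6 5-11 | J5 11-14 | J4 14-20 | J3 20-26 | J2 26-32 |
Completion: J1=5  J2=32  J3=26  J4=20  J5=14  J6=11
Turnaround (C−A): J1=5  J2=32  J3=26  J4=20  J5=14  J6=11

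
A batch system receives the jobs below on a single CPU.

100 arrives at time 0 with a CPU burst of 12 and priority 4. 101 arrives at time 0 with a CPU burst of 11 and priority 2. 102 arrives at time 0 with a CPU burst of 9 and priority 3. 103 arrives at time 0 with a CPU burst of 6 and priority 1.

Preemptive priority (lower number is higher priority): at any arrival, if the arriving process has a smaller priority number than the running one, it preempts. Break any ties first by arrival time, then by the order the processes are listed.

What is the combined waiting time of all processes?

Schedule: | 103 0-6 | 101 6-17 | 102 17-26 | 100 26-38 |
Completion: 100=38  101=17  102=26  103=6
Waiting = turnaround − burst: 100=26, 101=6, 102=17, 103=0
Total waiting = 26 + 6 + 17 + 0 = 49

49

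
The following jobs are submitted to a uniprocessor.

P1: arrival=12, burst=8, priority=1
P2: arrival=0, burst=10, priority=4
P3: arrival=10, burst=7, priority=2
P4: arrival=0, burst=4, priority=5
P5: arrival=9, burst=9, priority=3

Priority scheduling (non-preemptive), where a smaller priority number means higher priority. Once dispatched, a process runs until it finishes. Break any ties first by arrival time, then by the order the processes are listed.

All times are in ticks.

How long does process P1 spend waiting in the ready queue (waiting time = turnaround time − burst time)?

5

Timeline: | P2 0-10 | P3 10-17 | P1 17-25 | P5 25-34 | P4 34-38 |
Completion: P1=25  P2=10  P3=17  P4=38  P5=34
Turnaround (C−A): P1=13  P2=10  P3=7  P4=38  P5=25
Waiting(P1) = turnaround − burst = 13 − 8 = 5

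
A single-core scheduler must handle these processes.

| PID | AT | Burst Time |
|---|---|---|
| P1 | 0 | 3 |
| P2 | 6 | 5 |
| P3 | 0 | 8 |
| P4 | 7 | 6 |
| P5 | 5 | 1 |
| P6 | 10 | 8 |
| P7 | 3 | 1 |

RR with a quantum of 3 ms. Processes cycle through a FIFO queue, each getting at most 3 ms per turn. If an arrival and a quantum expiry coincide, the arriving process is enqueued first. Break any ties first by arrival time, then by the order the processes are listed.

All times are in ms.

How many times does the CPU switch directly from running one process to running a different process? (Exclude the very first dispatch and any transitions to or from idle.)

11

Schedule: | P1 0-3 | P3 3-6 | P7 6-7 | P5 7-8 | P2 8-11 | P3 11-14 | P4 14-17 | P6 17-20 | P2 20-22 | P3 22-24 | P4 24-27 | P6 27-32 |
Completion: P1=3  P2=22  P3=24  P4=27  P5=8  P6=32  P7=7
Turnaround (C−A): P1=3  P2=16  P3=24  P4=20  P5=3  P6=22  P7=4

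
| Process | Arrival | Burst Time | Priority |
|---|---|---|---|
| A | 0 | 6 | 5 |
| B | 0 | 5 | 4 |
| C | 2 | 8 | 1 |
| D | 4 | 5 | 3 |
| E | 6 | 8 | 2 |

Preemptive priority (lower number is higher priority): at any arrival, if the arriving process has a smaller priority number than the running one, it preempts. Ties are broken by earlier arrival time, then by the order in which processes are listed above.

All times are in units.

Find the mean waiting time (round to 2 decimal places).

13.00

Schedule: | B 0-2 | C 2-10 | E 10-18 | D 18-23 | B 23-26 | A 26-32 |
Completion: A=32  B=26  C=10  D=23  E=18
Waiting times: A=26, B=21, C=0, D=14, E=4
Average waiting = (26+21+0+14+4) / 5 = 65/5 = 13.00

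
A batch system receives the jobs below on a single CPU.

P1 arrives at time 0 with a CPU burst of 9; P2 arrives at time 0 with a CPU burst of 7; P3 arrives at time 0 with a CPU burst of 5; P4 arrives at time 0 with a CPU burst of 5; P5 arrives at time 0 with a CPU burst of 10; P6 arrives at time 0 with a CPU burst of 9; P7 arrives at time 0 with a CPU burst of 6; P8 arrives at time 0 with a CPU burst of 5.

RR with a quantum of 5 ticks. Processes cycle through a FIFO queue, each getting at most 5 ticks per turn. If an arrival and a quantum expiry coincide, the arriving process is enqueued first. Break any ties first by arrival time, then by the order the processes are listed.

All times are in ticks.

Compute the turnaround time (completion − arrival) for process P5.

51

Gantt: | P1 0-5 | P2 5-10 | P3 10-15 | P4 15-20 | P5 20-25 | P6 25-30 | P7 30-35 | P8 35-40 | P1 40-44 | P2 44-46 | P5 46-51 | P6 51-55 | P7 55-56 |
Completion: P1=44  P2=46  P3=15  P4=20  P5=51  P6=55  P7=56  P8=40
Turnaround(P5) = completion − arrival = 51 − 0 = 51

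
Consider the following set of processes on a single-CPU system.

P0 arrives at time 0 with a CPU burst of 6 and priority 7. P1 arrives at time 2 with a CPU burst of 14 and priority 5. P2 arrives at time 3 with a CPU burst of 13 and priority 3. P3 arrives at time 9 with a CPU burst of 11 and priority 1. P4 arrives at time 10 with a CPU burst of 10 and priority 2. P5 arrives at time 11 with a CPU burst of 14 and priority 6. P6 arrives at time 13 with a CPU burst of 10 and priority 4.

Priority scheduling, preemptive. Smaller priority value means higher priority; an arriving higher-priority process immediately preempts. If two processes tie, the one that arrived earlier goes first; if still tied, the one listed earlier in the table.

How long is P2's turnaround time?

34

Schedule: | P0 0-2 | P1 2-3 | P2 3-9 | P3 9-20 | P4 20-30 | P2 30-37 | P6 37-47 | P1 47-60 | P5 60-74 | P0 74-78 |
Completion: P0=78  P1=60  P2=37  P3=20  P4=30  P5=74  P6=47
Turnaround(P2) = completion − arrival = 37 − 3 = 34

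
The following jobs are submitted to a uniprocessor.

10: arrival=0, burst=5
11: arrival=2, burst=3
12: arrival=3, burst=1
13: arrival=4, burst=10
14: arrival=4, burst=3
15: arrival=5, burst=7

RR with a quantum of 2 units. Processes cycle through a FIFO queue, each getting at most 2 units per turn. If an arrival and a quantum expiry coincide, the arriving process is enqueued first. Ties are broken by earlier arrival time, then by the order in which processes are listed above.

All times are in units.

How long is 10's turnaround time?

Schedule: | 10 0-2 | 11 2-4 | 10 4-6 | 12 6-7 | 13 7-9 | 14 9-11 | 11 11-12 | 15 12-14 | 10 14-15 | 13 15-17 | 14 17-18 | 15 18-20 | 13 20-22 | 15 22-24 | 13 24-26 | 15 26-27 | 13 27-29 |
Completion: 10=15  11=12  12=7  13=29  14=18  15=27
Turnaround (C−A): 10=15  11=10  12=4  13=25  14=14  15=22
Turnaround(10) = completion − arrival = 15 − 0 = 15

15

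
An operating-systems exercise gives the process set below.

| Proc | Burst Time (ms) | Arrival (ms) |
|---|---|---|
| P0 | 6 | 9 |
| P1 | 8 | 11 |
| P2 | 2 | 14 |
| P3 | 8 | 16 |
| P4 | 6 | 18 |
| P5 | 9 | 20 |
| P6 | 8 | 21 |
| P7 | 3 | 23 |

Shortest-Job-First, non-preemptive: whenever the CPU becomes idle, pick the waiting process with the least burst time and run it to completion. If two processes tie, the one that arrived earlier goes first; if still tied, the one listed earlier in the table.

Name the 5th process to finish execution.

Schedule: | idle 0-9 | P0 9-15 | P2 15-17 | P1 17-25 | P7 25-28 | P4 28-34 | P3 34-42 | P6 42-50 | P5 50-59 |
Completion: P0=15  P1=25  P2=17  P3=42  P4=34  P5=59  P6=50  P7=28
Turnaround (C−A): P0=6  P1=14  P2=3  P3=26  P4=16  P5=39  P6=29  P7=5
Finish order: P0 → P2 → P1 → P7 → P4 → P3 → P6 → P5

P4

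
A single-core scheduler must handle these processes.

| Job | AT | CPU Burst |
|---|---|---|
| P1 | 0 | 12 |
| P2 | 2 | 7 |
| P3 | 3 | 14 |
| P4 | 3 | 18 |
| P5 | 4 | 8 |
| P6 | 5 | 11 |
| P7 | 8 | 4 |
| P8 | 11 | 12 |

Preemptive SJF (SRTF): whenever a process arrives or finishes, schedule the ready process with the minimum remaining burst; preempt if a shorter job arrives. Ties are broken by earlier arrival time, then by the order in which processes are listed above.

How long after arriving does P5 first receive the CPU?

Schedule: | P1 0-2 | P2 2-9 | P7 9-13 | P5 13-21 | P1 21-31 | P6 31-42 | P8 42-54 | P3 54-68 | P4 68-86 |
Completion: P1=31  P2=9  P3=68  P4=86  P5=21  P6=42  P7=13  P8=54
Turnaround (C−A): P1=31  P2=7  P3=65  P4=83  P5=17  P6=37  P7=5  P8=43
Response(P5) = first start − arrival = 13 − 4 = 9

9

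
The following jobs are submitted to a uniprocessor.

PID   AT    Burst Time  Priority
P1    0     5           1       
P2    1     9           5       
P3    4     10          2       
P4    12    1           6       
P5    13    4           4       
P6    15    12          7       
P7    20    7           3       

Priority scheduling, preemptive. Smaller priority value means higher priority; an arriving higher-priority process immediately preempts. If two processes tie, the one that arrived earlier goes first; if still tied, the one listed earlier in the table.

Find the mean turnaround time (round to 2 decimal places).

Schedule: | P1 0-5 | P3 5-15 | P5 15-19 | P2 19-20 | P7 20-27 | P2 27-35 | P4 35-36 | P6 36-48 |
Completion: P1=5  P2=35  P3=15  P4=36  P5=19  P6=48  P7=27
Turnaround (C−A): P1=5  P2=34  P3=11  P4=24  P5=6  P6=33  P7=7
Turnaround times: P1=5, P2=34, P3=11, P4=24, P5=6, P6=33, P7=7
Average turnaround = (5+34+11+24+6+33+7) / 7 = 120/7 = 17.14

17.14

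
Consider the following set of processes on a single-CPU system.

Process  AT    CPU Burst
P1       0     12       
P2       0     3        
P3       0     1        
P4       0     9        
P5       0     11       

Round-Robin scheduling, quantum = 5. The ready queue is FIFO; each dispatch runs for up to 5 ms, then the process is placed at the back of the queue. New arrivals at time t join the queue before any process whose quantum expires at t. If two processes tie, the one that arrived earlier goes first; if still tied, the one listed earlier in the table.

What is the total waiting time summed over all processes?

80

Timeline: | P1 0-5 | P2 5-8 | P3 8-9 | P4 9-14 | P5 14-19 | P1 19-24 | P4 24-28 | P5 28-33 | P1 33-35 | P5 35-36 |
Completion: P1=35  P2=8  P3=9  P4=28  P5=36
Turnaround (C−A): P1=35  P2=8  P3=9  P4=28  P5=36
Waiting = turnaround − burst: P1=23, P2=5, P3=8, P4=19, P5=25
Total waiting = 23 + 5 + 8 + 19 + 25 = 80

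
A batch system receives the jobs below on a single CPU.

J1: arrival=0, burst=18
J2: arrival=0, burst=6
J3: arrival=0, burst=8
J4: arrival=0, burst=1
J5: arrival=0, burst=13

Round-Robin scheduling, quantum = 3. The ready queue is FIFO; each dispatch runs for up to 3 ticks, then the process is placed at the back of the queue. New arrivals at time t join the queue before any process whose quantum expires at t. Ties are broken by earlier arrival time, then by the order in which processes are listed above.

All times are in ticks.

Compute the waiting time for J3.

22

Timeline: | J1 0-3 | J2 3-6 | J3 6-9 | J4 9-10 | J5 10-13 | J1 13-16 | J2 16-19 | J3 19-22 | J5 22-25 | J1 25-28 | J3 28-30 | J5 30-33 | J1 33-36 | J5 36-39 | J1 39-42 | J5 42-43 | J1 43-46 |
Completion: J1=46  J2=19  J3=30  J4=10  J5=43
Turnaround (C−A): J1=46  J2=19  J3=30  J4=10  J5=43
Waiting(J3) = turnaround − burst = 30 − 8 = 22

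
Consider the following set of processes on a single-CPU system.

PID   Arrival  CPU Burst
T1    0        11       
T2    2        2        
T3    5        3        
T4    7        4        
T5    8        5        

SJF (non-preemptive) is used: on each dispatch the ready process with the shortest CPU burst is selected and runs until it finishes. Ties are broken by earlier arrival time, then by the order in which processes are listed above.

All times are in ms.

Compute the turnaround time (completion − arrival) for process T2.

Timeline: | T1 0-11 | T2 11-13 | T3 13-16 | T4 16-20 | T5 20-25 |
Completion: T1=11  T2=13  T3=16  T4=20  T5=25
Turnaround(T2) = completion − arrival = 13 − 2 = 11

11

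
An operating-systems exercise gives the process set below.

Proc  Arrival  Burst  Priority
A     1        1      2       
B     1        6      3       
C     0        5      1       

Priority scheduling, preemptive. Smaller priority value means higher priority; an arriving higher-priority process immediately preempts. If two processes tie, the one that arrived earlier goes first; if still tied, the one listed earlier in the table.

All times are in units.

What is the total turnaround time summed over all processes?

21

Schedule: | C 0-5 | A 5-6 | B 6-12 |
Completion: A=6  B=12  C=5
Turnaround = completion − arrival: A=5, B=11, C=5
Total turnaround = 5 + 11 + 5 = 21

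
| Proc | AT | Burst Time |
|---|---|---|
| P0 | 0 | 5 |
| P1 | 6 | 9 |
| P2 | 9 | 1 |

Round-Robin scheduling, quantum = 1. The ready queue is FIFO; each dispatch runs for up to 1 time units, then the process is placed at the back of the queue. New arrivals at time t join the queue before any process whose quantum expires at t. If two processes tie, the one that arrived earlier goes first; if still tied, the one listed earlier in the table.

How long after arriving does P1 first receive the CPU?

0

Gantt: | P0 0-5 | idle 5-6 | P1 6-9 | P2 9-10 | P1 10-16 |
Completion: P0=5  P1=16  P2=10
Response(P1) = first start − arrival = 6 − 6 = 0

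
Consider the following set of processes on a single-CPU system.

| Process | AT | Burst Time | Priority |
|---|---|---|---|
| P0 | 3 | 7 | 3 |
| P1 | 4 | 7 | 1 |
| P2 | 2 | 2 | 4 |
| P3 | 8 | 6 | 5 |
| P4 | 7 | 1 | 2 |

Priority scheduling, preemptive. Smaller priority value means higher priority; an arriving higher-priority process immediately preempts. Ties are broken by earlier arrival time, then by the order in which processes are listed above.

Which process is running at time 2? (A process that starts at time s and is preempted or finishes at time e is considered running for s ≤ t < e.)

Schedule: | idle 0-2 | P2 2-3 | P0 3-4 | P1 4-11 | P4 11-12 | P0 12-18 | P2 18-19 | P3 19-25 |
Completion: P0=18  P1=11  P2=19  P3=25  P4=12

P2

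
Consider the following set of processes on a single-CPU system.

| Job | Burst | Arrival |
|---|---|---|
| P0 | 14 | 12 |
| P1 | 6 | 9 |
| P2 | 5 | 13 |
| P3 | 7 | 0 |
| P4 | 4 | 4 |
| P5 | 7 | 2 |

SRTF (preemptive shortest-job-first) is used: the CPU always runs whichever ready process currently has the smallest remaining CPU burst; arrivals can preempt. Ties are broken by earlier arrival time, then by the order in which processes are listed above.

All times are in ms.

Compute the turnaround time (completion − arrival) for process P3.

7

Gantt: | P3 0-7 | P4 7-11 | P1 11-17 | P2 17-22 | P5 22-29 | P0 29-43 |
Completion: P0=43  P1=17  P2=22  P3=7  P4=11  P5=29
Turnaround (C−A): P0=31  P1=8  P2=9  P3=7  P4=7  P5=27
Turnaround(P3) = completion − arrival = 7 − 0 = 7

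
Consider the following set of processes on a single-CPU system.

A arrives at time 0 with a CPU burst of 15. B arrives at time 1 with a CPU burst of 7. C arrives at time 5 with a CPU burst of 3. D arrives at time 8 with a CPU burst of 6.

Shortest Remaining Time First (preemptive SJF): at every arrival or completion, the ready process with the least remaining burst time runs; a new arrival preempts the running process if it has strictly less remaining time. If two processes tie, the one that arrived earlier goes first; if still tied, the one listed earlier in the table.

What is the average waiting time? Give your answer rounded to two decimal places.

Schedule: | A 0-1 | B 1-8 | C 8-11 | D 11-17 | A 17-31 |
Completion: A=31  B=8  C=11  D=17
Turnaround (C−A): A=31  B=7  C=6  D=9
Waiting times: A=16, B=0, C=3, D=3
Average waiting = (16+0+3+3) / 4 = 22/4 = 5.50

5.50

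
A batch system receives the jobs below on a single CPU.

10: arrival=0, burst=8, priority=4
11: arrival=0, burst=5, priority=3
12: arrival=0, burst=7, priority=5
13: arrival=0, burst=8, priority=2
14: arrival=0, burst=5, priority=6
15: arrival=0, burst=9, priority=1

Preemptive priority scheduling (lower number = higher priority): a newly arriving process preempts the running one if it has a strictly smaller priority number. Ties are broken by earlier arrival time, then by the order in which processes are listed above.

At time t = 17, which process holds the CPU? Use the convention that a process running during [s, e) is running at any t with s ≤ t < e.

11

Gantt: | 15 0-9 | 13 9-17 | 11 17-22 | 10 22-30 | 12 30-37 | 14 37-42 |
Completion: 10=30  11=22  12=37  13=17  14=42  15=9
Turnaround (C−A): 10=30  11=22  12=37  13=17  14=42  15=9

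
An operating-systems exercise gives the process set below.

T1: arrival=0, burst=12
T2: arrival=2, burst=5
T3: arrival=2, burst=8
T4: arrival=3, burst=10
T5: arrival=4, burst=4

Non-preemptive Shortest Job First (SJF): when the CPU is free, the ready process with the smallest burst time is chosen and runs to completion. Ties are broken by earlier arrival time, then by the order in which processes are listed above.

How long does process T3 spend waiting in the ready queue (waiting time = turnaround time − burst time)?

19

Gantt: | T1 0-12 | T5 12-16 | T2 16-21 | T3 21-29 | T4 29-39 |
Completion: T1=12  T2=21  T3=29  T4=39  T5=16
Waiting(T3) = turnaround − burst = 27 − 8 = 19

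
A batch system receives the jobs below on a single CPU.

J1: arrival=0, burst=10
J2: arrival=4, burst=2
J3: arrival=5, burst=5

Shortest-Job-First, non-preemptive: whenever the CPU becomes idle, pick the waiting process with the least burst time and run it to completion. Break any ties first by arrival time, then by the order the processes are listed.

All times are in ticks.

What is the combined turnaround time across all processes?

Timeline: | J1 0-10 | J2 10-12 | J3 12-17 |
Completion: J1=10  J2=12  J3=17
Turnaround = completion − arrival: J1=10, J2=8, J3=12
Total turnaround = 10 + 8 + 12 = 30

30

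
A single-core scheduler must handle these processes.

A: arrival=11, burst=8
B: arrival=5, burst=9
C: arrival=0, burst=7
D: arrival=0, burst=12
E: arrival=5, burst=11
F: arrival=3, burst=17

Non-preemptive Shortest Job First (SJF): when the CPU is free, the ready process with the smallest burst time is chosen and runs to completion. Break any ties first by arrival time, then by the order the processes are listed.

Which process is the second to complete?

Gantt: | C 0-7 | B 7-16 | A 16-24 | E 24-35 | D 35-47 | F 47-64 |
Completion: A=24  B=16  C=7  D=47  E=35  F=64
Turnaround (C−A): A=13  B=11  C=7  D=47  E=30  F=61
Finish order: C → B → A → E → D → F

B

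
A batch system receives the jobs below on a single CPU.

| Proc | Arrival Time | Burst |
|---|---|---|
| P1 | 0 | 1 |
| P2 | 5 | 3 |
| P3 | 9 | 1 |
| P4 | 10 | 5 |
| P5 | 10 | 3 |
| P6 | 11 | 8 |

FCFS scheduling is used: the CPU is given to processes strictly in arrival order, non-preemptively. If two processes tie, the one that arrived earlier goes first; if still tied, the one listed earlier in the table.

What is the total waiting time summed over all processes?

Timeline: | P1 0-1 | idle 1-5 | P2 5-8 | idle 8-9 | P3 9-10 | P4 10-15 | P5 15-18 | P6 18-26 |
Completion: P1=1  P2=8  P3=10  P4=15  P5=18  P6=26
Waiting = turnaround − burst: P1=0, P2=0, P3=0, P4=0, P5=5, P6=7
Total waiting = 0 + 0 + 0 + 0 + 5 + 7 = 12

12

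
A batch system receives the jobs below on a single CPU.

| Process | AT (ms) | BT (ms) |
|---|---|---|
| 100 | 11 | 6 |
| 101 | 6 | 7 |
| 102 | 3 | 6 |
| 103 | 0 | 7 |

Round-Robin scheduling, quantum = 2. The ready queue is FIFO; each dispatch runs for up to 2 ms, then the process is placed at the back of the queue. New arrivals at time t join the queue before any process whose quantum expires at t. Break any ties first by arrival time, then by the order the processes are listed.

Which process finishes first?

103

Gantt: | 103 0-4 | 102 4-6 | 103 6-8 | 101 8-10 | 102 10-12 | 103 12-13 | 101 13-15 | 100 15-17 | 102 17-19 | 101 19-21 | 100 21-23 | 101 23-24 | 100 24-26 |
Completion: 100=26  101=24  102=19  103=13
Turnaround (C−A): 100=15  101=18  102=16  103=13
Finish order: 103 → 102 → 101 → 100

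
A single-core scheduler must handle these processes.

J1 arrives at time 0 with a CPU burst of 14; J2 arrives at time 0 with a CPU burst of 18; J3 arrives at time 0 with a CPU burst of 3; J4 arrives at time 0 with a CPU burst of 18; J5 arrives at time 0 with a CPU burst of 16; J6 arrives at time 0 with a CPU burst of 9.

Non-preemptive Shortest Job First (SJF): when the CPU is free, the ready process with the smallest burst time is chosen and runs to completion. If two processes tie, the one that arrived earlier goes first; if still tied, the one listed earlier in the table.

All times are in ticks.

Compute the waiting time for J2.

42

Timeline: | J3 0-3 | J6 3-12 | J1 12-26 | J5 26-42 | J2 42-60 | J4 60-78 |
Completion: J1=26  J2=60  J3=3  J4=78  J5=42  J6=12
Waiting(J2) = turnaround − burst = 60 − 18 = 42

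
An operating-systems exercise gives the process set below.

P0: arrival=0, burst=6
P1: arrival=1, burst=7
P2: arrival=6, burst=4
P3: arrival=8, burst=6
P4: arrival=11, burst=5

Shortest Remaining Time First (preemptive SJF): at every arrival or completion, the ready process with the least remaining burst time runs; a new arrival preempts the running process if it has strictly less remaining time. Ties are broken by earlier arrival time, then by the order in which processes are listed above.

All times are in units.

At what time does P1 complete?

Gantt: | P0 0-6 | P2 6-10 | P3 10-16 | P4 16-21 | P1 21-28 |
Completion: P0=6  P1=28  P2=10  P3=16  P4=21
Turnaround (C−A): P0=6  P1=27  P2=4  P3=8  P4=10

28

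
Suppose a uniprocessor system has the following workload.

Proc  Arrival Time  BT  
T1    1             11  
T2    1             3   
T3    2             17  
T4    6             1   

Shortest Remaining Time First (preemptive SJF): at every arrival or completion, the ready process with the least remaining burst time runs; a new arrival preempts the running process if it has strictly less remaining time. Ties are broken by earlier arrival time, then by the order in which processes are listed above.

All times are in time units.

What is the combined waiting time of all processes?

18

Gantt: | idle 0-1 | T2 1-4 | T1 4-6 | T4 6-7 | T1 7-16 | T3 16-33 |
Completion: T1=16  T2=4  T3=33  T4=7
Waiting = turnaround − burst: T1=4, T2=0, T3=14, T4=0
Total waiting = 4 + 0 + 14 + 0 = 18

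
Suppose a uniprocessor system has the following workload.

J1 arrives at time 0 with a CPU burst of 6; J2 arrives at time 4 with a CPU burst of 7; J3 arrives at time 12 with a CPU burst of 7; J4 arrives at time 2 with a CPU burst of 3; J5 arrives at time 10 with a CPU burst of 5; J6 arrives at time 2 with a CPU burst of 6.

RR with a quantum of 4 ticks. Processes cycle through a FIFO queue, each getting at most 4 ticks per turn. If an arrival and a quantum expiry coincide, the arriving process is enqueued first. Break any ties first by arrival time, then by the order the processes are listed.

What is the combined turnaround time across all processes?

Schedule: | J1 0-4 | J4 4-7 | J6 7-11 | J2 11-15 | J1 15-17 | J5 17-21 | J6 21-23 | J3 23-27 | J2 27-30 | J5 30-31 | J3 31-34 |
Completion: J1=17  J2=30  J3=34  J4=7  J5=31  J6=23
Turnaround (C−A): J1=17  J2=26  J3=22  J4=5  J5=21  J6=21
Turnaround = completion − arrival: J1=17, J2=26, J3=22, J4=5, J5=21, J6=21
Total turnaround = 17 + 26 + 22 + 5 + 21 + 21 = 112

112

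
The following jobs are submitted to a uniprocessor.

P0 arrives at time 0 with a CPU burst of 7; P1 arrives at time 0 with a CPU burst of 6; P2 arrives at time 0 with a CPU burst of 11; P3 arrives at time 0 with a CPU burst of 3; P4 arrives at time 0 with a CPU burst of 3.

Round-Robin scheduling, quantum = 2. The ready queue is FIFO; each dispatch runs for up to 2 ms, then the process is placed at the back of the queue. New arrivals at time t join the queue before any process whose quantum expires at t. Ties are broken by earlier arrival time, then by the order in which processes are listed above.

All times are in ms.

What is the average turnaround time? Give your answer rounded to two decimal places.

22.40

Gantt: | P0 0-2 | P1 2-4 | P2 4-6 | P3 6-8 | P4 8-10 | P0 10-12 | P1 12-14 | P2 14-16 | P3 16-17 | P4 17-18 | P0 18-20 | P1 20-22 | P2 22-24 | P0 24-25 | P2 25-30 |
Completion: P0=25  P1=22  P2=30  P3=17  P4=18
Turnaround times: P0=25, P1=22, P2=30, P3=17, P4=18
Average turnaround = (25+22+30+17+18) / 5 = 112/5 = 22.40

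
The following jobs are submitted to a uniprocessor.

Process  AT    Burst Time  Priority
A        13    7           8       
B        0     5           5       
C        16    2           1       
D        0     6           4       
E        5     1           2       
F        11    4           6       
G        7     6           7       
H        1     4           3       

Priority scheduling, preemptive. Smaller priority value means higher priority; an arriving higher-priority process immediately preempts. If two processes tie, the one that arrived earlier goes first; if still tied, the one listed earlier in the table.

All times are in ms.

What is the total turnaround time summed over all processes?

Gantt: | D 0-1 | H 1-5 | E 5-6 | D 6-11 | B 11-16 | C 16-18 | F 18-22 | G 22-28 | A 28-35 |
Completion: A=35  B=16  C=18  D=11  E=6  F=22  G=28  H=5
Turnaround (C−A): A=22  B=16  C=2  D=11  E=1  F=11  G=21  H=4
Turnaround = completion − arrival: A=22, B=16, C=2, D=11, E=1, F=11, G=21, H=4
Total turnaround = 22 + 16 + 2 + 11 + 1 + 11 + 21 + 4 = 88

88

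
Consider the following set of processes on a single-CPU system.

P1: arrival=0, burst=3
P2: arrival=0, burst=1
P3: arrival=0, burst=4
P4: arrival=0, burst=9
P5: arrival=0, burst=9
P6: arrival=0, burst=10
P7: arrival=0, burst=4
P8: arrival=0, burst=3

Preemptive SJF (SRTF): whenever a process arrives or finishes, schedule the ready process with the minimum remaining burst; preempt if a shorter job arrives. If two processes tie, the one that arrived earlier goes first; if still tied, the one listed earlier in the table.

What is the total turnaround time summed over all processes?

138

Gantt: | P2 0-1 | P1 1-4 | P8 4-7 | P3 7-11 | P7 11-15 | P4 15-24 | P5 24-33 | P6 33-43 |
Completion: P1=4  P2=1  P3=11  P4=24  P5=33  P6=43  P7=15  P8=7
Turnaround (C−A): P1=4  P2=1  P3=11  P4=24  P5=33  P6=43  P7=15  P8=7
Turnaround = completion − arrival: P1=4, P2=1, P3=11, P4=24, P5=33, P6=43, P7=15, P8=7
Total turnaround = 4 + 1 + 11 + 24 + 33 + 43 + 15 + 7 = 138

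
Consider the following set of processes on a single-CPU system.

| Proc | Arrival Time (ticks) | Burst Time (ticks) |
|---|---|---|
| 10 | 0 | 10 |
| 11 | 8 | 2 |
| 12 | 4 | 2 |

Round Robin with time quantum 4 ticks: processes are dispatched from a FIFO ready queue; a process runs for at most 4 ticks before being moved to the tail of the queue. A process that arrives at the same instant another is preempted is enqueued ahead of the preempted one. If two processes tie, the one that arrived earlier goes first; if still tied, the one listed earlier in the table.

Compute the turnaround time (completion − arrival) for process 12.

2

Gantt: | 10 0-4 | 12 4-6 | 10 6-10 | 11 10-12 | 10 12-14 |
Completion: 10=14  11=12  12=6
Turnaround (C−A): 10=14  11=4  12=2
Turnaround(12) = completion − arrival = 6 − 4 = 2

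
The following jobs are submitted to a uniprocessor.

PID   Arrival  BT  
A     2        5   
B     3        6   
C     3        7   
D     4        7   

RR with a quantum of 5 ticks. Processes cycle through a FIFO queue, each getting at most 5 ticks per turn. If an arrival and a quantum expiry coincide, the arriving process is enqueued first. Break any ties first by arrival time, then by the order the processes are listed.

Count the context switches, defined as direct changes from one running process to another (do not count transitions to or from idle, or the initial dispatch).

6

Gantt: | idle 0-2 | A 2-7 | B 7-12 | C 12-17 | D 17-22 | B 22-23 | C 23-25 | D 25-27 |
Completion: A=7  B=23  C=25  D=27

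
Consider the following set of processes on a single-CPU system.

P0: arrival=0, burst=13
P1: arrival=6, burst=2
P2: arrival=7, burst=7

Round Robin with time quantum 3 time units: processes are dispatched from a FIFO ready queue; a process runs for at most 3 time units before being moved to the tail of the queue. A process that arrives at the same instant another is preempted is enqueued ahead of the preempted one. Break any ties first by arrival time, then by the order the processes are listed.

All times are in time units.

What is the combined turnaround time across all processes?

38

Timeline: | P0 0-6 | P1 6-8 | P0 8-11 | P2 11-14 | P0 14-17 | P2 17-20 | P0 20-21 | P2 21-22 |
Completion: P0=21  P1=8  P2=22
Turnaround (C−A): P0=21  P1=2  P2=15
Turnaround = completion − arrival: P0=21, P1=2, P2=15
Total turnaround = 21 + 2 + 15 = 38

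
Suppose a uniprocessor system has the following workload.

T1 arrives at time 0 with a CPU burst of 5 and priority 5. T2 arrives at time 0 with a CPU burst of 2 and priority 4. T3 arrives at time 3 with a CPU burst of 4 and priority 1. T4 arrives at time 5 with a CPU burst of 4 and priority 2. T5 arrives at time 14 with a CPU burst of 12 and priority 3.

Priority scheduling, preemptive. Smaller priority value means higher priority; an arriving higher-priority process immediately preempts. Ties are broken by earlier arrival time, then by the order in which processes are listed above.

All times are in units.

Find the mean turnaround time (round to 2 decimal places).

Timeline: | T2 0-2 | T1 2-3 | T3 3-7 | T4 7-11 | T1 11-14 | T5 14-26 | T1 26-27 |
Completion: T1=27  T2=2  T3=7  T4=11  T5=26
Turnaround (C−A): T1=27  T2=2  T3=4  T4=6  T5=12
Turnaround times: T1=27, T2=2, T3=4, T4=6, T5=12
Average turnaround = (27+2+4+6+12) / 5 = 51/5 = 10.20

10.20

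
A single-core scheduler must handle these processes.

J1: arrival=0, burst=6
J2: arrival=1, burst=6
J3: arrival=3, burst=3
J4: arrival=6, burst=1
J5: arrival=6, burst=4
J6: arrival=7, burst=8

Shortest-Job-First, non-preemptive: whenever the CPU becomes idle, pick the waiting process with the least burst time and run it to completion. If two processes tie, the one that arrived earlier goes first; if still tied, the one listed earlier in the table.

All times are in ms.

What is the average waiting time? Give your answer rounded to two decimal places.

Schedule: | J1 0-6 | J4 6-7 | J3 7-10 | J5 10-14 | J2 14-20 | J6 20-28 |
Completion: J1=6  J2=20  J3=10  J4=7  J5=14  J6=28
Waiting times: J1=0, J2=13, J3=4, J4=0, J5=4, J6=13
Average waiting = (0+13+4+0+4+13) / 6 = 34/6 = 5.67

5.67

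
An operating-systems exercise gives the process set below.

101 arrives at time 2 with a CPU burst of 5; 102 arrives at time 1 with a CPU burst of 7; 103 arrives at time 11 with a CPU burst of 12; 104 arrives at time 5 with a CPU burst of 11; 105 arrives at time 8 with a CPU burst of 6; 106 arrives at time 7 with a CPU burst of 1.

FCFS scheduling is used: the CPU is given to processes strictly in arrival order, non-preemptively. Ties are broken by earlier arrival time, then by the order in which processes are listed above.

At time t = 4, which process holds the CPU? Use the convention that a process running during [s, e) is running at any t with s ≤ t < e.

Schedule: | idle 0-1 | 102 1-8 | 101 8-13 | 104 13-24 | 106 24-25 | 105 25-31 | 103 31-43 |
Completion: 101=13  102=8  103=43  104=24  105=31  106=25

102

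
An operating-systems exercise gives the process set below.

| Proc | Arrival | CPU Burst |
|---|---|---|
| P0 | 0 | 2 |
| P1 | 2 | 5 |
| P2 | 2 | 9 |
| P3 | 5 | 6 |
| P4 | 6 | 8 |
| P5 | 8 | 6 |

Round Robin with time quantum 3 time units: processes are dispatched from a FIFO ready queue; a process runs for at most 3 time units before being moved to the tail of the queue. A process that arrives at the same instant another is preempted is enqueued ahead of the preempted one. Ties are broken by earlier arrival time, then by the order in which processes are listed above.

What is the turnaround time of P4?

Timeline: | P0 0-2 | P1 2-5 | P2 5-8 | P3 8-11 | P1 11-13 | P4 13-16 | P5 16-19 | P2 19-22 | P3 22-25 | P4 25-28 | P5 28-31 | P2 31-34 | P4 34-36 |
Completion: P0=2  P1=13  P2=34  P3=25  P4=36  P5=31
Turnaround(P4) = completion − arrival = 36 − 6 = 30

30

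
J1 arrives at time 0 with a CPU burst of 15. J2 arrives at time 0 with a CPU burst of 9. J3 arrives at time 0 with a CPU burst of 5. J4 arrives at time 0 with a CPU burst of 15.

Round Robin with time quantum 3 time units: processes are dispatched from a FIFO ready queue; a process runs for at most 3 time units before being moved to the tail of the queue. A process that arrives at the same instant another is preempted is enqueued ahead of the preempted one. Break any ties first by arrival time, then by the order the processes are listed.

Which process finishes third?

J1

Schedule: | J1 0-3 | J2 3-6 | J3 6-9 | J4 9-12 | J1 12-15 | J2 15-18 | J3 18-20 | J4 20-23 | J1 23-26 | J2 26-29 | J4 29-32 | J1 32-35 | J4 35-38 | J1 38-41 | J4 41-44 |
Completion: J1=41  J2=29  J3=20  J4=44
Turnaround (C−A): J1=41  J2=29  J3=20  J4=44
Finish order: J3 → J2 → J1 → J4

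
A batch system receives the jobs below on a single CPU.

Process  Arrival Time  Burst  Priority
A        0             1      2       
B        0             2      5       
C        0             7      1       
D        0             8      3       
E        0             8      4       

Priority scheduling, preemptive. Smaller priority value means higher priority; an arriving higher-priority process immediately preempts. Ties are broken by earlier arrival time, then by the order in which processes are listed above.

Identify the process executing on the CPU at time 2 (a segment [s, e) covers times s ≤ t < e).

C

Gantt: | C 0-7 | A 7-8 | D 8-16 | E 16-24 | B 24-26 |
Completion: A=8  B=26  C=7  D=16  E=24
Turnaround (C−A): A=8  B=26  C=7  D=16  E=24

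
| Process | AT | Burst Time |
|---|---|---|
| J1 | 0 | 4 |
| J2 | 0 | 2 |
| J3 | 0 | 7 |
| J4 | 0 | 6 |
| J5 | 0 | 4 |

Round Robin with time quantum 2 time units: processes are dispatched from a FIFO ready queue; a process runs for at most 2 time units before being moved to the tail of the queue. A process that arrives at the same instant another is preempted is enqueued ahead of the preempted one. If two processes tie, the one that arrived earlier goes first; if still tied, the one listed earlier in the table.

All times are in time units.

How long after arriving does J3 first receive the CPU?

4

Gantt: | J1 0-2 | J2 2-4 | J3 4-6 | J4 6-8 | J5 8-10 | J1 10-12 | J3 12-14 | J4 14-16 | J5 16-18 | J3 18-20 | J4 20-22 | J3 22-23 |
Completion: J1=12  J2=4  J3=23  J4=22  J5=18
Turnaround (C−A): J1=12  J2=4  J3=23  J4=22  J5=18
Response(J3) = first start − arrival = 4 − 0 = 4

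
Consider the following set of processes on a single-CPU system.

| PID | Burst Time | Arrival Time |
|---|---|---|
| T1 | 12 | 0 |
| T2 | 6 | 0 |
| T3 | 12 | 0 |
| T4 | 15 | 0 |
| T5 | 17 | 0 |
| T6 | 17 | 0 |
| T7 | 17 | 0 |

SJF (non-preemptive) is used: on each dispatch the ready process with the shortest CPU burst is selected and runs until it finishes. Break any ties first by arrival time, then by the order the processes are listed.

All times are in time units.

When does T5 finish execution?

Schedule: | T2 0-6 | T1 6-18 | T3 18-30 | T4 30-45 | T5 45-62 | T6 62-79 | T7 79-96 |
Completion: T1=18  T2=6  T3=30  T4=45  T5=62  T6=79  T7=96
Turnaround (C−A): T1=18  T2=6  T3=30  T4=45  T5=62  T6=79  T7=96

62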